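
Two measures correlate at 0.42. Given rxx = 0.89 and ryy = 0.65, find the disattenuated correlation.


r_corrected = rxy / sqrt(rxx * ryy)
= 0.42 / sqrt(0.89 * 0.65)
= 0.42 / sqrt(0.5785)
= 0.42 / 0.760592
r_corrected = 0.5522

0.5522


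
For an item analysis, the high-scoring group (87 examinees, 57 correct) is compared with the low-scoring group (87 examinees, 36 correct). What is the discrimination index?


p_upper = 57/87 = 0.6552
p_lower = 36/87 = 0.4138
D = 0.6552 - 0.4138 = 0.2414

0.2414


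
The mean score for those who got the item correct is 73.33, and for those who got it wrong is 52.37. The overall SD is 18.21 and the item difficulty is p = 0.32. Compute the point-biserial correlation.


q = 1 - p = 0.68
rpb = ((M1 - M0) / SD) * sqrt(p * q)
rpb = ((73.33 - 52.37) / 18.21) * sqrt(0.32 * 0.68)
rpb = 0.5369

0.5369


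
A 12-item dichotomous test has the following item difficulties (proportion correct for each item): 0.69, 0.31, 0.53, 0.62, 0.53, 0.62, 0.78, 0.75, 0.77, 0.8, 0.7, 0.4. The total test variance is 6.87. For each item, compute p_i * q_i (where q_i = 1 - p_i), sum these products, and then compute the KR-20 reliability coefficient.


For each item, compute p_i * q_i:
  Item 1: 0.69 * 0.31 = 0.2139
  Item 2: 0.31 * 0.69 = 0.2139
  Item 3: 0.53 * 0.47 = 0.2491
  Item 4: 0.62 * 0.38 = 0.2356
  Item 5: 0.53 * 0.47 = 0.2491
  Item 6: 0.62 * 0.38 = 0.2356
  Item 7: 0.78 * 0.22 = 0.1716
  Item 8: 0.75 * 0.25 = 0.1875
  Item 9: 0.77 * 0.23 = 0.1771
  Item 10: 0.8 * 0.2 = 0.16
  Item 11: 0.7 * 0.3 = 0.21
  Item 12: 0.4 * 0.6 = 0.24
Sum(p_i * q_i) = 0.2139 + 0.2139 + 0.2491 + 0.2356 + 0.2491 + 0.2356 + 0.1716 + 0.1875 + 0.1771 + 0.16 + 0.21 + 0.24 = 2.5434
KR-20 = (k/(k-1)) * (1 - Sum(p_i*q_i) / Var_total)
= (12/11) * (1 - 2.5434/6.87)
= 1.0909 * 0.6298
KR-20 = 0.687

0.687


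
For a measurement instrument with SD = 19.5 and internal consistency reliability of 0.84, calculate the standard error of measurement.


SEM = SD * sqrt(1 - rxx)
SEM = 19.5 * sqrt(1 - 0.84)
SEM = 19.5 * sqrt(0.16) = 19.5 * 0.4
SEM = 7.8

7.8


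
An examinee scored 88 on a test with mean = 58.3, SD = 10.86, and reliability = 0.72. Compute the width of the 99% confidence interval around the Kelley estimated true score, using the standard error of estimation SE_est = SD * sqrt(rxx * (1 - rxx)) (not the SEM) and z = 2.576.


True score estimate = 0.72*88 + 0.28*58.3 = 79.684
SE_est = SD * sqrt(rxx * (1 - rxx)) = 10.86 * sqrt(0.72 * 0.28) = 10.86 * sqrt(0.2016) = 4.876128
CI = T_est +/- z * SE_est, so width = 2 * z * SE_est = 2 * 2.576 * 4.876128
Width = 25.1218

25.1218


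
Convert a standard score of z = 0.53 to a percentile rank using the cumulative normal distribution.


CDF(z) = 0.5 * (1 + erf(z/sqrt(2)))
erf(0.3748) = 0.4039
CDF = 0.7019
Percentile rank = 0.7019 * 100 = 70.19

70.19


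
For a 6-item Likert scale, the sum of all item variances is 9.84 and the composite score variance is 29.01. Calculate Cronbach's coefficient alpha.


alpha = (k/(k-1)) * (1 - sum(si^2)/s_total^2)
= (6/5) * (1 - 9.84/29.01)
alpha = 0.793

0.793


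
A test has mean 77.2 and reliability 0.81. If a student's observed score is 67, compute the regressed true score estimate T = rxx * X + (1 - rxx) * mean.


T_est = rxx * X + (1 - rxx) * mean
T_est = 0.81 * 67 + 0.19 * 77.2
T_est = 54.27 + 14.668
T_est = 68.938

68.938


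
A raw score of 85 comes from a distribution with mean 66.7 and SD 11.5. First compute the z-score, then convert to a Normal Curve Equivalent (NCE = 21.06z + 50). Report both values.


z = (X - mean) / SD = (85 - 66.7) / 11.5
z = 18.3 / 11.5
z = 1.5913
NCE = NCE = 21.06z + 50
Carry z at full precision (z = 18.3 / 11.5) into the conversion:
NCE = 21.06 * (18.3 / 11.5) + 50 = 385.398 / 11.5 + 50
NCE = 33.5129 + 50
NCE = 83.5129

83.5129


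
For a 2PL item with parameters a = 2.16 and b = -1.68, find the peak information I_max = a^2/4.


For 2PL, max info at theta = b = -1.68
I_max = a^2 / 4 = 2.16^2 / 4
= 4.6656 / 4
I_max = 1.1664

1.1664


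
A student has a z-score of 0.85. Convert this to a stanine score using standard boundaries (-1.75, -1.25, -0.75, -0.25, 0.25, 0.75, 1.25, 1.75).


Stanine boundaries: [-1.75, -1.25, -0.75, -0.25, 0.25, 0.75, 1.25, 1.75]
z = 0.85
Check each boundary:
  z >= -1.75 -> could be stanine 2
  z >= -1.25 -> could be stanine 3
  z >= -0.75 -> could be stanine 4
  z >= -0.25 -> could be stanine 5
  z >= 0.25 -> could be stanine 6
  z >= 0.75 -> could be stanine 7
  z < 1.25
  z < 1.75
Highest qualifying boundary gives stanine = 7

7


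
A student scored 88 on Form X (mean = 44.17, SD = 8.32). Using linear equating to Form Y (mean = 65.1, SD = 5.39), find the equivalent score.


slope = SD_Y / SD_X = 5.39 / 8.32 ~ 0.6478
intercept = mean_Y - slope * mean_X = 65.1 - (5.39 / 8.32) * 44.17 ~ 36.4851
Y = slope * X + intercept. To avoid rounding drift from the rounded slope/intercept, evaluate the equivalent form Y = mean_Y + SD_Y * (X - mean_X) / SD_X at full precision:
Y = 65.1 + 5.39 * (88 - 44.17) / 8.32
Y = 65.1 + 5.39 * 43.83 / 8.32
Y = 65.1 + 236.2437 / 8.32
Y = 65.1 + 28.3947
Y = 93.4947

93.4947


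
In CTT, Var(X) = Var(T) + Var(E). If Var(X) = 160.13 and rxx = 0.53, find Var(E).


var_true = rxx * var_obs = 0.53 * 160.13 = 84.8689
var_error = var_obs - var_true
var_error = 160.13 - 84.8689
var_error = 75.2611

75.2611


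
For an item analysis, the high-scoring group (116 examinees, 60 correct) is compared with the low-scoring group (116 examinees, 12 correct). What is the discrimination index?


p_upper = 60/116 = 0.5172
p_lower = 12/116 = 0.1034
D = 0.5172 - 0.1034 = 0.4138

0.4138


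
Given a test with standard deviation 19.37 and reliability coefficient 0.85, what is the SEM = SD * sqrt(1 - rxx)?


SEM = SD * sqrt(1 - rxx)
SEM = 19.37 * sqrt(1 - 0.85)
SEM = 19.37 * sqrt(0.15) = 19.37 * 0.387298
SEM = 7.502

7.502


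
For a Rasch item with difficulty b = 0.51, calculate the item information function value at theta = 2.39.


P = 1/(1+exp(-(2.39-0.51))) = 0.8676
I = P*(1-P) = 0.8676 * 0.1324
I = 0.1149

0.1149


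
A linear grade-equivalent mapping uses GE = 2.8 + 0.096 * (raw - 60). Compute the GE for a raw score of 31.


raw - median = 31 - 60 = -29
slope * diff = 0.096 * -29 = -2.784
GE = 2.8 + -2.784
GE = 0.016

0.016


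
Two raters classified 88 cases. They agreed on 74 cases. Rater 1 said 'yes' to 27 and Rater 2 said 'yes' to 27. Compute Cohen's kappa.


P_o = 74/88 = 0.840909
P_e = (27*27 + 61*61) / 7744 = 0.574638
kappa = (P_o - P_e) / (1 - P_e)
kappa = (0.840909 - 0.574638) / (1 - 0.574638)
kappa = 0.626

0.626


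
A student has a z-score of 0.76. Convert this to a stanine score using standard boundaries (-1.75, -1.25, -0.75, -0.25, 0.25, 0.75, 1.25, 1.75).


Stanine boundaries: [-1.75, -1.25, -0.75, -0.25, 0.25, 0.75, 1.25, 1.75]
z = 0.76
Check each boundary:
  z >= -1.75 -> could be stanine 2
  z >= -1.25 -> could be stanine 3
  z >= -0.75 -> could be stanine 4
  z >= -0.25 -> could be stanine 5
  z >= 0.25 -> could be stanine 6
  z >= 0.75 -> could be stanine 7
  z < 1.25
  z < 1.75
Highest qualifying boundary gives stanine = 7

7


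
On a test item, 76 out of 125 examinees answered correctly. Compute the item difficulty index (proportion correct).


Item difficulty p = number correct / total examinees
p = 76 / 125
p = 0.608

0.608


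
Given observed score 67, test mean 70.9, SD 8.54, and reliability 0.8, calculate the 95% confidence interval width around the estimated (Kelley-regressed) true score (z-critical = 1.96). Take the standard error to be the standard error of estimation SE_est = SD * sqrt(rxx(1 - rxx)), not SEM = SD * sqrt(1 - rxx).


True score estimate = 0.8*67 + 0.2*70.9 = 67.78
SE_est = SD * sqrt(rxx * (1 - rxx)) = 8.54 * sqrt(0.8 * 0.2) = 8.54 * sqrt(0.16) = 3.416
CI = T_est +/- z * SE_est, so width = 2 * z * SE_est = 2 * 1.96 * 3.416
Width = 13.3907

13.3907


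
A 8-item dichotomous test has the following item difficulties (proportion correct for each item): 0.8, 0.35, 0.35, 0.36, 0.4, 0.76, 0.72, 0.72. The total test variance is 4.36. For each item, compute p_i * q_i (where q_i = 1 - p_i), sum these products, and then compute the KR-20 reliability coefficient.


For each item, compute p_i * q_i:
  Item 1: 0.8 * 0.2 = 0.16
  Item 2: 0.35 * 0.65 = 0.2275
  Item 3: 0.35 * 0.65 = 0.2275
  Item 4: 0.36 * 0.64 = 0.2304
  Item 5: 0.4 * 0.6 = 0.24
  Item 6: 0.76 * 0.24 = 0.1824
  Item 7: 0.72 * 0.28 = 0.2016
  Item 8: 0.72 * 0.28 = 0.2016
Sum(p_i * q_i) = 0.16 + 0.2275 + 0.2275 + 0.2304 + 0.24 + 0.1824 + 0.2016 + 0.2016 = 1.671
KR-20 = (k/(k-1)) * (1 - Sum(p_i*q_i) / Var_total)
= (8/7) * (1 - 1.671/4.36)
= 1.1429 * 0.6167
KR-20 = 0.7048

0.7048


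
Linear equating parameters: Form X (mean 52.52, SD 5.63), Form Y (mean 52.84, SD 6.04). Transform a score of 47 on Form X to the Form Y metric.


slope = SD_Y / SD_X = 6.04 / 5.63 ~ 1.0728
intercept = mean_Y - slope * mean_X = 52.84 - (6.04 / 5.63) * 52.52 ~ -3.5047
Y = slope * X + intercept. To avoid rounding drift from the rounded slope/intercept, evaluate the equivalent form Y = mean_Y + SD_Y * (X - mean_X) / SD_X at full precision:
Y = 52.84 + 6.04 * (47 - 52.52) / 5.63
Y = 52.84 - 6.04 * 5.52 / 5.63
Y = 52.84 - 33.3408 / 5.63
Y = 52.84 - 5.922
Y = 46.918

46.918


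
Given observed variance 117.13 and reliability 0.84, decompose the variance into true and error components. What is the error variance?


var_true = rxx * var_obs = 0.84 * 117.13 = 98.3892
var_error = var_obs - var_true
var_error = 117.13 - 98.3892
var_error = 18.7408

18.7408


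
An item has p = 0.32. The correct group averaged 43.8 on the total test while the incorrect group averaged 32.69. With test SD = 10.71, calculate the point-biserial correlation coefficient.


q = 1 - p = 0.68
rpb = ((M1 - M0) / SD) * sqrt(p * q)
rpb = ((43.8 - 32.69) / 10.71) * sqrt(0.32 * 0.68)
rpb = 0.4839

0.4839


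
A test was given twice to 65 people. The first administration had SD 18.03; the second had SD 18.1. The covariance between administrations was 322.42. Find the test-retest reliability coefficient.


r = cov(X,Y) / (SD_X * SD_Y)
r = 322.42 / (18.03 * 18.1)
r = 322.42 / 326.343
r = 0.988

0.988


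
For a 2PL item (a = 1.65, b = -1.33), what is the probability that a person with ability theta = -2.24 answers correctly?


a*(theta - b) = 1.65 * (-2.24 - -1.33) = -1.5015
exp(--1.5015) = 4.4884
P = 1 / (1 + 4.4884)
P = 0.1822

0.1822


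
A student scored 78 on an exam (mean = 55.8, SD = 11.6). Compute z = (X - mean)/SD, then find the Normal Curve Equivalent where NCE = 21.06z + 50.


z = (X - mean) / SD = (78 - 55.8) / 11.6
z = 22.2 / 11.6
z = 1.9138
NCE = NCE = 21.06z + 50
Carry z at full precision (z = 22.2 / 11.6) into the conversion:
NCE = 21.06 * (22.2 / 11.6) + 50 = 467.532 / 11.6 + 50
NCE = 40.3045 + 50
NCE = 90.3045

90.3045


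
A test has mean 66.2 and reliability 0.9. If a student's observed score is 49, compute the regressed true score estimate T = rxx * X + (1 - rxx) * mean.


T_est = rxx * X + (1 - rxx) * mean
T_est = 0.9 * 49 + 0.1 * 66.2
T_est = 44.1 + 6.62
T_est = 50.72

50.72


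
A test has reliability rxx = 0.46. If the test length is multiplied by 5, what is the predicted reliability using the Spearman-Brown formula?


r_new = (n * rxx) / (1 + (n-1) * rxx)
r_new = (5 * 0.46) / (1 + 4 * 0.46)
r_new = 2.3 / 2.84
r_new = 0.8099

0.8099


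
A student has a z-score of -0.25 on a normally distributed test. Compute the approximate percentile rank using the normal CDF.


CDF(z) = 0.5 * (1 + erf(z/sqrt(2)))
erf(-0.1768) = -0.1974
CDF = 0.4013
Percentile rank = 0.4013 * 100 = 40.13

40.13


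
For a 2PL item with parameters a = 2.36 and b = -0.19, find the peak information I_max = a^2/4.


For 2PL, max info at theta = b = -0.19
I_max = a^2 / 4 = 2.36^2 / 4
= 5.5696 / 4
I_max = 1.3924

1.3924


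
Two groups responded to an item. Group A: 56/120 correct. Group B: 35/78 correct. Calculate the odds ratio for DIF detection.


Odds_A = 56/64 = 0.875
Odds_B = 35/43 = 0.814
OR = Odds_A / Odds_B = 0.875 / 0.814
Exactly, OR = (56 * 43) / (64 * 35) = 2408 / 2240
OR = 1.075

1.075


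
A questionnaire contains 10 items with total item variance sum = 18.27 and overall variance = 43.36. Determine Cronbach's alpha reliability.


alpha = (k/(k-1)) * (1 - sum(si^2)/s_total^2)
= (10/9) * (1 - 18.27/43.36)
alpha = 0.6429

0.6429


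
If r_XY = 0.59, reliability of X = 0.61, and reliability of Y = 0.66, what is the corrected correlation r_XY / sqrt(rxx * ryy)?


r_corrected = rxy / sqrt(rxx * ryy)
= 0.59 / sqrt(0.61 * 0.66)
= 0.59 / sqrt(0.4026)
= 0.59 / 0.634508
r_corrected = 0.9299

0.9299


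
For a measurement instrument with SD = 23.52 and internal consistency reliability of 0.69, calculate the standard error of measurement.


SEM = SD * sqrt(1 - rxx)
SEM = 23.52 * sqrt(1 - 0.69)
SEM = 23.52 * sqrt(0.31) = 23.52 * 0.556776
SEM = 13.0954

13.0954


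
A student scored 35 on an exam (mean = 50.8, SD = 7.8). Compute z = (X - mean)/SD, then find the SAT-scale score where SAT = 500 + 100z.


z = (X - mean) / SD = (35 - 50.8) / 7.8
z = -15.8 / 7.8
z = -2.0256
SAT-scale = SAT = 500 + 100z
Carry z at full precision (z = -15.8 / 7.8) into the conversion:
SAT-scale = 500 + 100 * (-15.8 / 7.8) = 500 + -1580 / 7.8
SAT-scale = 500 + -202.5641
SAT-scale = 297.4359

297.4359


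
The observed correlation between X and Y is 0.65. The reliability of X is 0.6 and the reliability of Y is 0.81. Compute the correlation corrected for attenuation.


r_corrected = rxy / sqrt(rxx * ryy)
= 0.65 / sqrt(0.6 * 0.81)
= 0.65 / sqrt(0.486)
= 0.65 / 0.697137
r_corrected = 0.9324

0.9324


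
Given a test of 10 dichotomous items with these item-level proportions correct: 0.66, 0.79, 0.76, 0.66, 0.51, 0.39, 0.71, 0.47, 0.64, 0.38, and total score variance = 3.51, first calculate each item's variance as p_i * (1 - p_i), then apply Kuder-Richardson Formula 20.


For each item, compute p_i * q_i:
  Item 1: 0.66 * 0.34 = 0.2244
  Item 2: 0.79 * 0.21 = 0.1659
  Item 3: 0.76 * 0.24 = 0.1824
  Item 4: 0.66 * 0.34 = 0.2244
  Item 5: 0.51 * 0.49 = 0.2499
  Item 6: 0.39 * 0.61 = 0.2379
  Item 7: 0.71 * 0.29 = 0.2059
  Item 8: 0.47 * 0.53 = 0.2491
  Item 9: 0.64 * 0.36 = 0.2304
  Item 10: 0.38 * 0.62 = 0.2356
Sum(p_i * q_i) = 0.2244 + 0.1659 + 0.1824 + 0.2244 + 0.2499 + 0.2379 + 0.2059 + 0.2491 + 0.2304 + 0.2356 = 2.2059
KR-20 = (k/(k-1)) * (1 - Sum(p_i*q_i) / Var_total)
= (10/9) * (1 - 2.2059/3.51)
= 1.1111 * 0.3715
KR-20 = 0.4128

0.4128


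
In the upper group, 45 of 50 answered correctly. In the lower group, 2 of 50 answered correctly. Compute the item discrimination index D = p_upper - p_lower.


p_upper = 45/50 = 0.9
p_lower = 2/50 = 0.04
D = 0.9 - 0.04 = 0.86

0.86


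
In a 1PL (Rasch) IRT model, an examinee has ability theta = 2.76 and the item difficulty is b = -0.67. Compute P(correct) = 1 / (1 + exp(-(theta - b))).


theta - b = 2.76 - -0.67 = 3.43
exp(-(theta - b)) = exp(-3.43) = 0.0324
P = 1 / (1 + 0.0324)
P = 0.9686

0.9686


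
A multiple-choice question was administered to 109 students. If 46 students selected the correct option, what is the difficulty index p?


Item difficulty p = number correct / total examinees
p = 46 / 109
p = 0.422

0.422


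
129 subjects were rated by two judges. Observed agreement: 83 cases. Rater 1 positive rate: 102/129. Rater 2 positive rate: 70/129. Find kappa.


P_o = 83/129 = 0.643411
P_e = (102*70 + 27*59) / 16641 = 0.524788
kappa = (P_o - P_e) / (1 - P_e)
kappa = (0.643411 - 0.524788) / (1 - 0.524788)
kappa = 0.2496

0.2496


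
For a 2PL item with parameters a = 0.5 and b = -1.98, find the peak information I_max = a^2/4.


For 2PL, max info at theta = b = -1.98
I_max = a^2 / 4 = 0.5^2 / 4
= 0.25 / 4
I_max = 0.0625

0.0625


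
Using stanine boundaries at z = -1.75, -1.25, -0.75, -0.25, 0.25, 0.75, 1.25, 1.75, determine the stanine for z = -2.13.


Stanine boundaries: [-1.75, -1.25, -0.75, -0.25, 0.25, 0.75, 1.25, 1.75]
z = -2.13
Check each boundary:
  z < -1.75
  z < -1.25
  z < -0.75
  z < -0.25
  z < 0.25
  z < 0.75
  z < 1.25
  z < 1.75
Highest qualifying boundary gives stanine = 1

1


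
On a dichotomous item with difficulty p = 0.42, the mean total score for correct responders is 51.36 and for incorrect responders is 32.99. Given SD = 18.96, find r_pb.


q = 1 - p = 0.58
rpb = ((M1 - M0) / SD) * sqrt(p * q)
rpb = ((51.36 - 32.99) / 18.96) * sqrt(0.42 * 0.58)
rpb = 0.4782

0.4782


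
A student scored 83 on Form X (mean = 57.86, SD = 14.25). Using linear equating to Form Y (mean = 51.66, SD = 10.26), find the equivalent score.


slope = SD_Y / SD_X = 10.26 / 14.25 ~ 0.72
intercept = mean_Y - slope * mean_X = 51.66 - (10.26 / 14.25) * 57.86 ~ 10.0008
Y = slope * X + intercept. To avoid rounding drift from the rounded slope/intercept, evaluate the equivalent form Y = mean_Y + SD_Y * (X - mean_X) / SD_X at full precision:
Y = 51.66 + 10.26 * (83 - 57.86) / 14.25
Y = 51.66 + 10.26 * 25.14 / 14.25
Y = 51.66 + 257.9364 / 14.25
Y = 51.66 + 18.1008
Y = 69.7608

69.7608


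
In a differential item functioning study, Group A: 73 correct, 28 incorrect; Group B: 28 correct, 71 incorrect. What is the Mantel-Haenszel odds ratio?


Odds_A = 73/28 = 2.6071
Odds_B = 28/71 = 0.3944
OR = Odds_A / Odds_B = 2.6071 / 0.3944
Exactly, OR = (73 * 71) / (28 * 28) = 5183 / 784
OR = 6.611

6.611


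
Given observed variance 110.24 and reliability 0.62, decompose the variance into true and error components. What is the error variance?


var_true = rxx * var_obs = 0.62 * 110.24 = 68.3488
var_error = var_obs - var_true
var_error = 110.24 - 68.3488
var_error = 41.8912

41.8912


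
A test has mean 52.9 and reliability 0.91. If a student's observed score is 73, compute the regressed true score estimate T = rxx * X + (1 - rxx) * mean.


T_est = rxx * X + (1 - rxx) * mean
T_est = 0.91 * 73 + 0.09 * 52.9
T_est = 66.43 + 4.761
T_est = 71.191

71.191


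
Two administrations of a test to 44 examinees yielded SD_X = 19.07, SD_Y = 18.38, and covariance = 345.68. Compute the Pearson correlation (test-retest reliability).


r = cov(X,Y) / (SD_X * SD_Y)
r = 345.68 / (19.07 * 18.38)
r = 345.68 / 350.5066
r = 0.9862

0.9862


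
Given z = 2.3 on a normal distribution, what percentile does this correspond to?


CDF(z) = 0.5 * (1 + erf(z/sqrt(2)))
erf(1.6263) = 0.9786
CDF = 0.9893
Percentile rank = 0.9893 * 100 = 98.93

98.93


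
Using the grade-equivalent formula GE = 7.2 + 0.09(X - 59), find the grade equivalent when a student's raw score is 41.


raw - median = 41 - 59 = -18
slope * diff = 0.09 * -18 = -1.62
GE = 7.2 + -1.62
GE = 5.58

5.58


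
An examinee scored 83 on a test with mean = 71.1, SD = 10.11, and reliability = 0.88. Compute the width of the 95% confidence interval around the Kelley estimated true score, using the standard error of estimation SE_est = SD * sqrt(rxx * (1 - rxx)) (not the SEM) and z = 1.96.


True score estimate = 0.88*83 + 0.12*71.1 = 81.572
SE_est = SD * sqrt(rxx * (1 - rxx)) = 10.11 * sqrt(0.88 * 0.12) = 10.11 * sqrt(0.1056) = 3.285361
CI = T_est +/- z * SE_est, so width = 2 * z * SE_est = 2 * 1.96 * 3.285361
Width = 12.8786

12.8786


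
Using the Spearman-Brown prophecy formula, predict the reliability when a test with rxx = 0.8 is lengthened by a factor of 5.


r_new = (n * rxx) / (1 + (n-1) * rxx)
r_new = (5 * 0.8) / (1 + 4 * 0.8)
r_new = 4.0 / 4.2
r_new = 0.9524

0.9524


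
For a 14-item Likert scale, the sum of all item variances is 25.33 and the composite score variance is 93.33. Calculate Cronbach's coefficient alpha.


alpha = (k/(k-1)) * (1 - sum(si^2)/s_total^2)
= (14/13) * (1 - 25.33/93.33)
alpha = 0.7846

0.7846


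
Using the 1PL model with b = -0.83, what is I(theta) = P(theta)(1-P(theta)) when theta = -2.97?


P = 1/(1+exp(-(-2.97--0.83))) = 0.1053
I = P*(1-P) = 0.1053 * 0.8947
I = 0.0942

0.0942


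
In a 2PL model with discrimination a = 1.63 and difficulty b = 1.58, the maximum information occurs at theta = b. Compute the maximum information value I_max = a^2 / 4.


For 2PL, max info at theta = b = 1.58
I_max = a^2 / 4 = 1.63^2 / 4
= 2.6569 / 4
I_max = 0.6642

0.6642


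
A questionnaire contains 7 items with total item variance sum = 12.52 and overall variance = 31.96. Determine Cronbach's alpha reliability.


alpha = (k/(k-1)) * (1 - sum(si^2)/s_total^2)
= (7/6) * (1 - 12.52/31.96)
alpha = 0.7096

0.7096


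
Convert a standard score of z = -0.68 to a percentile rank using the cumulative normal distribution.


CDF(z) = 0.5 * (1 + erf(z/sqrt(2)))
erf(-0.4808) = -0.5035
CDF = 0.2483
Percentile rank = 0.2483 * 100 = 24.83

24.83


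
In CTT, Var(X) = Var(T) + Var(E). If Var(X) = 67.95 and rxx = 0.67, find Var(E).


var_true = rxx * var_obs = 0.67 * 67.95 = 45.5265
var_error = var_obs - var_true
var_error = 67.95 - 45.5265
var_error = 22.4235

22.4235


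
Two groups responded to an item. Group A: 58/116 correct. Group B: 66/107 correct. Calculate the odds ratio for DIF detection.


Odds_A = 58/58 = 1.0
Odds_B = 66/41 = 1.6098
OR = Odds_A / Odds_B = 1.0 / 1.6098
Exactly, OR = (58 * 41) / (58 * 66) = 2378 / 3828
OR = 0.6212

0.6212


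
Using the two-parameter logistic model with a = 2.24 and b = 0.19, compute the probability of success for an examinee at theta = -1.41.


a*(theta - b) = 2.24 * (-1.41 - 0.19) = -3.584
exp(--3.584) = 36.0173
P = 1 / (1 + 36.0173)
P = 0.027

0.027


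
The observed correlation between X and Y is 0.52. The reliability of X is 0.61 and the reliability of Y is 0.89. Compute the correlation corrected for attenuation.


r_corrected = rxy / sqrt(rxx * ryy)
= 0.52 / sqrt(0.61 * 0.89)
= 0.52 / sqrt(0.5429)
= 0.52 / 0.736817
r_corrected = 0.7057

0.7057


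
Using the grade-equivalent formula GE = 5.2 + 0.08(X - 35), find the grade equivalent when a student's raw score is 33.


raw - median = 33 - 35 = -2
slope * diff = 0.08 * -2 = -0.16
GE = 5.2 + -0.16
GE = 5.04

5.04


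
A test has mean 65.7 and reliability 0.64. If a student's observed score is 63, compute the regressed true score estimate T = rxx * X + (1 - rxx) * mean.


T_est = rxx * X + (1 - rxx) * mean
T_est = 0.64 * 63 + 0.36 * 65.7
T_est = 40.32 + 23.652
T_est = 63.972

63.972


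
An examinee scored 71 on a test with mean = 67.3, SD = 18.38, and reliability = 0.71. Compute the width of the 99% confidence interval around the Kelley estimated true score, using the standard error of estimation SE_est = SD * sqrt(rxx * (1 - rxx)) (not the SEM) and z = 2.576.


True score estimate = 0.71*71 + 0.29*67.3 = 69.927
SE_est = SD * sqrt(rxx * (1 - rxx)) = 18.38 * sqrt(0.71 * 0.29) = 18.38 * sqrt(0.2059) = 8.340147
CI = T_est +/- z * SE_est, so width = 2 * z * SE_est = 2 * 2.576 * 8.340147
Width = 42.9684

42.9684


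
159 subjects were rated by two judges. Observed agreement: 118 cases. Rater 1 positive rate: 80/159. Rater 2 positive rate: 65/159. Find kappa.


P_o = 118/159 = 0.742138
P_e = (80*65 + 79*94) / 25281 = 0.499426
kappa = (P_o - P_e) / (1 - P_e)
kappa = (0.742138 - 0.499426) / (1 - 0.499426)
kappa = 0.4849

0.4849


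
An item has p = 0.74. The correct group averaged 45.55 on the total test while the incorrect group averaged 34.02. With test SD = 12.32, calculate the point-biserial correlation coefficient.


q = 1 - p = 0.26
rpb = ((M1 - M0) / SD) * sqrt(p * q)
rpb = ((45.55 - 34.02) / 12.32) * sqrt(0.74 * 0.26)
rpb = 0.4105

0.4105


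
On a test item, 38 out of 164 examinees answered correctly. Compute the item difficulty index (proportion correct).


Item difficulty p = number correct / total examinees
p = 38 / 164
p = 0.2317

0.2317


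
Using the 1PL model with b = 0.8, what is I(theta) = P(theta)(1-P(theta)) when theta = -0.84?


P = 1/(1+exp(-(-0.84-0.8))) = 0.1625
I = P*(1-P) = 0.1625 * 0.8375
I = 0.1361

0.1361


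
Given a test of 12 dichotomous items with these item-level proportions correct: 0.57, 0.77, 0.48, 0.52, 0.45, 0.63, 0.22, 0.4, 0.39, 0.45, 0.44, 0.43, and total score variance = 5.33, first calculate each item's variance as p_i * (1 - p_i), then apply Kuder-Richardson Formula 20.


For each item, compute p_i * q_i:
  Item 1: 0.57 * 0.43 = 0.2451
  Item 2: 0.77 * 0.23 = 0.1771
  Item 3: 0.48 * 0.52 = 0.2496
  Item 4: 0.52 * 0.48 = 0.2496
  Item 5: 0.45 * 0.55 = 0.2475
  Item 6: 0.63 * 0.37 = 0.2331
  Item 7: 0.22 * 0.78 = 0.1716
  Item 8: 0.4 * 0.6 = 0.24
  Item 9: 0.39 * 0.61 = 0.2379
  Item 10: 0.45 * 0.55 = 0.2475
  Item 11: 0.44 * 0.56 = 0.2464
  Item 12: 0.43 * 0.57 = 0.2451
Sum(p_i * q_i) = 0.2451 + 0.1771 + 0.2496 + 0.2496 + 0.2475 + 0.2331 + 0.1716 + 0.24 + 0.2379 + 0.2475 + 0.2464 + 0.2451 = 2.7905
KR-20 = (k/(k-1)) * (1 - Sum(p_i*q_i) / Var_total)
= (12/11) * (1 - 2.7905/5.33)
= 1.0909 * 0.4765
KR-20 = 0.5198

0.5198


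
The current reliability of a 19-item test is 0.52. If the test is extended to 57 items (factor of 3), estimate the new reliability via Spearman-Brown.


r_new = (n * rxx) / (1 + (n-1) * rxx)
r_new = (3 * 0.52) / (1 + 2 * 0.52)
r_new = 1.56 / 2.04
r_new = 0.7647

0.7647


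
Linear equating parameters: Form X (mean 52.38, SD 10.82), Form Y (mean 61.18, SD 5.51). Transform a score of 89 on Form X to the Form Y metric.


slope = SD_Y / SD_X = 5.51 / 10.82 ~ 0.5092
intercept = mean_Y - slope * mean_X = 61.18 - (5.51 / 10.82) * 52.38 ~ 34.5059
Y = slope * X + intercept. To avoid rounding drift from the rounded slope/intercept, evaluate the equivalent form Y = mean_Y + SD_Y * (X - mean_X) / SD_X at full precision:
Y = 61.18 + 5.51 * (89 - 52.38) / 10.82
Y = 61.18 + 5.51 * 36.62 / 10.82
Y = 61.18 + 201.7762 / 10.82
Y = 61.18 + 18.6484
Y = 79.8284

79.8284


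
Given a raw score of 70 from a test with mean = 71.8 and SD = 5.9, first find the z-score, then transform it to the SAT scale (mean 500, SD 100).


z = (X - mean) / SD = (70 - 71.8) / 5.9
z = -1.8 / 5.9
z = -0.3051
SAT-scale = SAT = 500 + 100z
Carry z at full precision (z = -1.8 / 5.9) into the conversion:
SAT-scale = 500 + 100 * (-1.8 / 5.9) = 500 + -180 / 5.9
SAT-scale = 500 + -30.5085
SAT-scale = 469.4915

469.4915


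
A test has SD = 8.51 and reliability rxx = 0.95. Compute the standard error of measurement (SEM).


SEM = SD * sqrt(1 - rxx)
SEM = 8.51 * sqrt(1 - 0.95)
SEM = 8.51 * sqrt(0.05) = 8.51 * 0.223607
SEM = 1.9029

1.9029


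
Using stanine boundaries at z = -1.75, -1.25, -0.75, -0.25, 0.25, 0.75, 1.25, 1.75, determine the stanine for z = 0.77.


Stanine boundaries: [-1.75, -1.25, -0.75, -0.25, 0.25, 0.75, 1.25, 1.75]
z = 0.77
Check each boundary:
  z >= -1.75 -> could be stanine 2
  z >= -1.25 -> could be stanine 3
  z >= -0.75 -> could be stanine 4
  z >= -0.25 -> could be stanine 5
  z >= 0.25 -> could be stanine 6
  z >= 0.75 -> could be stanine 7
  z < 1.25
  z < 1.75
Highest qualifying boundary gives stanine = 7

7


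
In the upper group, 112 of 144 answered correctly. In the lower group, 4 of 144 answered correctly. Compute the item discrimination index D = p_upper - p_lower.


p_upper = 112/144 = 0.7778
p_lower = 4/144 = 0.0278
D = 0.7778 - 0.0278 = 0.75

0.75


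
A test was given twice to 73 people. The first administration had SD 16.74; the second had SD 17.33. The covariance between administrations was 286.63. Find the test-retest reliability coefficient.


r = cov(X,Y) / (SD_X * SD_Y)
r = 286.63 / (16.74 * 17.33)
r = 286.63 / 290.1042
r = 0.988

0.988


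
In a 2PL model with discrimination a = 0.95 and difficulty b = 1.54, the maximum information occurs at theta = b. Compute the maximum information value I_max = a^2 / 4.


For 2PL, max info at theta = b = 1.54
I_max = a^2 / 4 = 0.95^2 / 4
= 0.9025 / 4
I_max = 0.2256

0.2256


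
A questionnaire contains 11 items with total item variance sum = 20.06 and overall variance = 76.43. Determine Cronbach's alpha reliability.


alpha = (k/(k-1)) * (1 - sum(si^2)/s_total^2)
= (11/10) * (1 - 20.06/76.43)
alpha = 0.8113

0.8113


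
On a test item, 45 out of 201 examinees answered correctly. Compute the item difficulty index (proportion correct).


Item difficulty p = number correct / total examinees
p = 45 / 201
p = 0.2239

0.2239


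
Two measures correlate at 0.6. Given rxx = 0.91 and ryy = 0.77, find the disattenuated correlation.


r_corrected = rxy / sqrt(rxx * ryy)
= 0.6 / sqrt(0.91 * 0.77)
= 0.6 / sqrt(0.7007)
= 0.6 / 0.837078
r_corrected = 0.7168

0.7168


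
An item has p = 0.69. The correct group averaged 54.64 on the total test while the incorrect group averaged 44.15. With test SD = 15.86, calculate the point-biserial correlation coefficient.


q = 1 - p = 0.31
rpb = ((M1 - M0) / SD) * sqrt(p * q)
rpb = ((54.64 - 44.15) / 15.86) * sqrt(0.69 * 0.31)
rpb = 0.3059

0.3059


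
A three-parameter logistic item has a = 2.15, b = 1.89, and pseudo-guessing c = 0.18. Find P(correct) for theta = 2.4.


logit = 2.15*(2.4 - 1.89) = 1.0965
P* = 1/(1 + exp(-1.0965)) = 0.7496
P = 0.18 + (1 - 0.18) * 0.7496
P = 0.7947

0.7947


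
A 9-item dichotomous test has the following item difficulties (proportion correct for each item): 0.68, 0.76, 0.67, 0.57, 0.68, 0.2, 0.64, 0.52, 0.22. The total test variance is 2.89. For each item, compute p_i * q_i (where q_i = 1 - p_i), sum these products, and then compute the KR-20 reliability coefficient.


For each item, compute p_i * q_i:
  Item 1: 0.68 * 0.32 = 0.2176
  Item 2: 0.76 * 0.24 = 0.1824
  Item 3: 0.67 * 0.33 = 0.2211
  Item 4: 0.57 * 0.43 = 0.2451
  Item 5: 0.68 * 0.32 = 0.2176
  Item 6: 0.2 * 0.8 = 0.16
  Item 7: 0.64 * 0.36 = 0.2304
  Item 8: 0.52 * 0.48 = 0.2496
  Item 9: 0.22 * 0.78 = 0.1716
Sum(p_i * q_i) = 0.2176 + 0.1824 + 0.2211 + 0.2451 + 0.2176 + 0.16 + 0.2304 + 0.2496 + 0.1716 = 1.8954
KR-20 = (k/(k-1)) * (1 - Sum(p_i*q_i) / Var_total)
= (9/8) * (1 - 1.8954/2.89)
= 1.125 * 0.3442
KR-20 = 0.3872

0.3872


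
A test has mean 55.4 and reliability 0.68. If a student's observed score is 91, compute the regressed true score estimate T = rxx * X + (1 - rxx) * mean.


T_est = rxx * X + (1 - rxx) * mean
T_est = 0.68 * 91 + 0.32 * 55.4
T_est = 61.88 + 17.728
T_est = 79.608

79.608


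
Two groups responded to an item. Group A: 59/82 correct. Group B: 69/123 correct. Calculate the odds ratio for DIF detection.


Odds_A = 59/23 = 2.5652
Odds_B = 69/54 = 1.2778
OR = Odds_A / Odds_B = 2.5652 / 1.2778
Exactly, OR = (59 * 54) / (23 * 69) = 3186 / 1587
OR = 2.0076

2.0076


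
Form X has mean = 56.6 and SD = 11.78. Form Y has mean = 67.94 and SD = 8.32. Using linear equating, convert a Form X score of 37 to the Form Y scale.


slope = SD_Y / SD_X = 8.32 / 11.78 ~ 0.7063
intercept = mean_Y - slope * mean_X = 67.94 - (8.32 / 11.78) * 56.6 ~ 27.9644
Y = slope * X + intercept. To avoid rounding drift from the rounded slope/intercept, evaluate the equivalent form Y = mean_Y + SD_Y * (X - mean_X) / SD_X at full precision:
Y = 67.94 + 8.32 * (37 - 56.6) / 11.78
Y = 67.94 - 8.32 * 19.6 / 11.78
Y = 67.94 - 163.072 / 11.78
Y = 67.94 - 13.8431
Y = 54.0969

54.0969


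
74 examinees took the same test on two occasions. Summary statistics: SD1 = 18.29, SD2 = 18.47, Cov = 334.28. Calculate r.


r = cov(X,Y) / (SD_X * SD_Y)
r = 334.28 / (18.29 * 18.47)
r = 334.28 / 337.8163
r = 0.9895

0.9895


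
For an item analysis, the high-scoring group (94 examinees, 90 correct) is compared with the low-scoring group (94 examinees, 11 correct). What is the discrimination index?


p_upper = 90/94 = 0.9574
p_lower = 11/94 = 0.117
D = 0.9574 - 0.117 = 0.8404

0.8404


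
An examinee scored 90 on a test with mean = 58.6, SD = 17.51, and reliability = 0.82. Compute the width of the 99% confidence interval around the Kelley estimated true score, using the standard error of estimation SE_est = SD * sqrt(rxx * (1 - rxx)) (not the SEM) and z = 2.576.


True score estimate = 0.82*90 + 0.18*58.6 = 84.348
SE_est = SD * sqrt(rxx * (1 - rxx)) = 17.51 * sqrt(0.82 * 0.18) = 17.51 * sqrt(0.1476) = 6.727122
CI = T_est +/- z * SE_est, so width = 2 * z * SE_est = 2 * 2.576 * 6.727122
Width = 34.6581

34.6581


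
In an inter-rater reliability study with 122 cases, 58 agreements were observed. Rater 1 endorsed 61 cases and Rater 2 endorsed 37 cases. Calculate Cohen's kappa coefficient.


P_o = 58/122 = 0.47541
P_e = (61*37 + 61*85) / 14884 = 0.5
kappa = (P_o - P_e) / (1 - P_e)
kappa = (0.47541 - 0.5) / (1 - 0.5)
kappa = -0.0492

-0.0492


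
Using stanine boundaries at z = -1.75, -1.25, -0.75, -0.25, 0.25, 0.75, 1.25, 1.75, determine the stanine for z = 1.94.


Stanine boundaries: [-1.75, -1.25, -0.75, -0.25, 0.25, 0.75, 1.25, 1.75]
z = 1.94
Check each boundary:
  z >= -1.75 -> could be stanine 2
  z >= -1.25 -> could be stanine 3
  z >= -0.75 -> could be stanine 4
  z >= -0.25 -> could be stanine 5
  z >= 0.25 -> could be stanine 6
  z >= 0.75 -> could be stanine 7
  z >= 1.25 -> could be stanine 8
  z >= 1.75 -> could be stanine 9
Highest qualifying boundary gives stanine = 9

9


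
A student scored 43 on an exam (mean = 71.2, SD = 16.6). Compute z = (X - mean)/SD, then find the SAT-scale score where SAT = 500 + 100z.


z = (X - mean) / SD = (43 - 71.2) / 16.6
z = -28.2 / 16.6
z = -1.6988
SAT-scale = SAT = 500 + 100z
Carry z at full precision (z = -28.2 / 16.6) into the conversion:
SAT-scale = 500 + 100 * (-28.2 / 16.6) = 500 + -2820 / 16.6
SAT-scale = 500 + -169.8795
SAT-scale = 330.1205

330.1205


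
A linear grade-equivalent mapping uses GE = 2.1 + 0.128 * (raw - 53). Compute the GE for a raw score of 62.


raw - median = 62 - 53 = 9
slope * diff = 0.128 * 9 = 1.152
GE = 2.1 + 1.152
GE = 3.252

3.252


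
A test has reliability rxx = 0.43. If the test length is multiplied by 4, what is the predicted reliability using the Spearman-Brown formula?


r_new = (n * rxx) / (1 + (n-1) * rxx)
r_new = (4 * 0.43) / (1 + 3 * 0.43)
r_new = 1.72 / 2.29
r_new = 0.7511

0.7511


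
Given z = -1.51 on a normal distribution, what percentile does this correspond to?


CDF(z) = 0.5 * (1 + erf(z/sqrt(2)))
erf(-1.0677) = -0.869
CDF = 0.0655
Percentile rank = 0.0655 * 100 = 6.55

6.55


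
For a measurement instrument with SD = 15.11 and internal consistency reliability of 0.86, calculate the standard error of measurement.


SEM = SD * sqrt(1 - rxx)
SEM = 15.11 * sqrt(1 - 0.86)
SEM = 15.11 * sqrt(0.14) = 15.11 * 0.374166
SEM = 5.6536

5.6536


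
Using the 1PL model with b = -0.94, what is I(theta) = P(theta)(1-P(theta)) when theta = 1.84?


P = 1/(1+exp(-(1.84--0.94))) = 0.9416
I = P*(1-P) = 0.9416 * 0.0584
I = 0.055

0.055


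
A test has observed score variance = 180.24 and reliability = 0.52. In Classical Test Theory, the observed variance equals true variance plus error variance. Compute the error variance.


var_true = rxx * var_obs = 0.52 * 180.24 = 93.7248
var_error = var_obs - var_true
var_error = 180.24 - 93.7248
var_error = 86.5152

86.5152


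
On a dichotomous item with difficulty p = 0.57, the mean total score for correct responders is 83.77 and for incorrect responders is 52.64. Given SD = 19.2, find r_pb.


q = 1 - p = 0.43
rpb = ((M1 - M0) / SD) * sqrt(p * q)
rpb = ((83.77 - 52.64) / 19.2) * sqrt(0.57 * 0.43)
rpb = 0.8027

0.8027


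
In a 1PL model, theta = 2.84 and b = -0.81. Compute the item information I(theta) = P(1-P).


P = 1/(1+exp(-(2.84--0.81))) = 0.9747
I = P*(1-P) = 0.9747 * 0.0253
I = 0.0247

0.0247


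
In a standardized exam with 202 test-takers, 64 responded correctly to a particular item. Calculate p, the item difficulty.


Item difficulty p = number correct / total examinees
p = 64 / 202
p = 0.3168

0.3168


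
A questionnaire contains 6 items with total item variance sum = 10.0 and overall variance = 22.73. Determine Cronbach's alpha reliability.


alpha = (k/(k-1)) * (1 - sum(si^2)/s_total^2)
= (6/5) * (1 - 10.0/22.73)
alpha = 0.6721

0.6721


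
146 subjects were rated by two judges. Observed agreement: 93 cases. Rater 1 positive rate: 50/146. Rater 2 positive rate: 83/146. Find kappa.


P_o = 93/146 = 0.636986
P_e = (50*83 + 96*63) / 21316 = 0.47842
kappa = (P_o - P_e) / (1 - P_e)
kappa = (0.636986 - 0.47842) / (1 - 0.47842)
kappa = 0.304

0.304


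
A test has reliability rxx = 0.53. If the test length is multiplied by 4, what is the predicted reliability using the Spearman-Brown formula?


r_new = (n * rxx) / (1 + (n-1) * rxx)
r_new = (4 * 0.53) / (1 + 3 * 0.53)
r_new = 2.12 / 2.59
r_new = 0.8185

0.8185


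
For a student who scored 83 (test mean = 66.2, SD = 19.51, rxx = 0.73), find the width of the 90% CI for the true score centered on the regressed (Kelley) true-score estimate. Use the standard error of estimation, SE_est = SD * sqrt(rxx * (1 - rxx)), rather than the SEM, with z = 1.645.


True score estimate = 0.73*83 + 0.27*66.2 = 78.464
SE_est = SD * sqrt(rxx * (1 - rxx)) = 19.51 * sqrt(0.73 * 0.27) = 19.51 * sqrt(0.1971) = 8.661649
CI = T_est +/- z * SE_est, so width = 2 * z * SE_est = 2 * 1.645 * 8.661649
Width = 28.4968

28.4968


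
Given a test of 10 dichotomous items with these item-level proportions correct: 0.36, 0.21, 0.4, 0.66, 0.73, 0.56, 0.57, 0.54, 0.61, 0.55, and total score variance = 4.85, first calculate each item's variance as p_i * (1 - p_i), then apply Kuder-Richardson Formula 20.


For each item, compute p_i * q_i:
  Item 1: 0.36 * 0.64 = 0.2304
  Item 2: 0.21 * 0.79 = 0.1659
  Item 3: 0.4 * 0.6 = 0.24
  Item 4: 0.66 * 0.34 = 0.2244
  Item 5: 0.73 * 0.27 = 0.1971
  Item 6: 0.56 * 0.44 = 0.2464
  Item 7: 0.57 * 0.43 = 0.2451
  Item 8: 0.54 * 0.46 = 0.2484
  Item 9: 0.61 * 0.39 = 0.2379
  Item 10: 0.55 * 0.45 = 0.2475
Sum(p_i * q_i) = 0.2304 + 0.1659 + 0.24 + 0.2244 + 0.1971 + 0.2464 + 0.2451 + 0.2484 + 0.2379 + 0.2475 = 2.2831
KR-20 = (k/(k-1)) * (1 - Sum(p_i*q_i) / Var_total)
= (10/9) * (1 - 2.2831/4.85)
= 1.1111 * 0.5293
KR-20 = 0.5881

0.5881


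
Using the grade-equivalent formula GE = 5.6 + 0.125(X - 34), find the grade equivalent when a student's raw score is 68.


raw - median = 68 - 34 = 34
slope * diff = 0.125 * 34 = 4.25
GE = 5.6 + 4.25
GE = 9.85

9.85


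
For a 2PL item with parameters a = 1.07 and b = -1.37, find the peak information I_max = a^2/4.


For 2PL, max info at theta = b = -1.37
I_max = a^2 / 4 = 1.07^2 / 4
= 1.1449 / 4
I_max = 0.2862

0.2862


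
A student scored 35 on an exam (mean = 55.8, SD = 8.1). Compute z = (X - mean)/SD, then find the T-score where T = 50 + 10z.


z = (X - mean) / SD = (35 - 55.8) / 8.1
z = -20.8 / 8.1
z = -2.5679
T-score = T = 50 + 10z
Carry z at full precision (z = -20.8 / 8.1) into the conversion:
T-score = 50 + 10 * (-20.8 / 8.1) = 50 + -208 / 8.1
T-score = 50 + -25.679
T-score = 24.321

24.321


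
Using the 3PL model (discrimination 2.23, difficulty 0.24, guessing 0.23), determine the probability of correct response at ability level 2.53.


logit = 2.23*(2.53 - 0.24) = 5.1067
P* = 1/(1 + exp(-5.1067)) = 0.994
P = 0.23 + (1 - 0.23) * 0.994
P = 0.9954

0.9954


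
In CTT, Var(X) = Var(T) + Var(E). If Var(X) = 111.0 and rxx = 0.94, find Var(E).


var_true = rxx * var_obs = 0.94 * 111.0 = 104.34
var_error = var_obs - var_true
var_error = 111.0 - 104.34
var_error = 6.66

6.66


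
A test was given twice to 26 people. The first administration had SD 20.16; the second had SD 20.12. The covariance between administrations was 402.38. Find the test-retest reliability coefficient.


r = cov(X,Y) / (SD_X * SD_Y)
r = 402.38 / (20.16 * 20.12)
r = 402.38 / 405.6192
r = 0.992

0.992


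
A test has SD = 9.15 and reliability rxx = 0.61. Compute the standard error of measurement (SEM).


SEM = SD * sqrt(1 - rxx)
SEM = 9.15 * sqrt(1 - 0.61)
SEM = 9.15 * sqrt(0.39) = 9.15 * 0.6245
SEM = 5.7142

5.7142


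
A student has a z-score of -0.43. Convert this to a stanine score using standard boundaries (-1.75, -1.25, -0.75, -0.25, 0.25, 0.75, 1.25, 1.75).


Stanine boundaries: [-1.75, -1.25, -0.75, -0.25, 0.25, 0.75, 1.25, 1.75]
z = -0.43
Check each boundary:
  z >= -1.75 -> could be stanine 2
  z >= -1.25 -> could be stanine 3
  z >= -0.75 -> could be stanine 4
  z < -0.25
  z < 0.25
  z < 0.75
  z < 1.25
  z < 1.75
Highest qualifying boundary gives stanine = 4

4
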